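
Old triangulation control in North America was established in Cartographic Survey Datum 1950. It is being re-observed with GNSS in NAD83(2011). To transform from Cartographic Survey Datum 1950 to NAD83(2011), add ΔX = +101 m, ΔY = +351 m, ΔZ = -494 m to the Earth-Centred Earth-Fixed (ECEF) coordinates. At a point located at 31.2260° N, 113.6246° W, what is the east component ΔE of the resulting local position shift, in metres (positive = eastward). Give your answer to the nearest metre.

ΔE = -48 m

At φ = 31.2260°, λ = -113.6246°: sin φ = 0.518415, cos φ = 0.855129, sin λ = -0.916191, cos λ = -0.400742.
ΔE = −sin λ·ΔX + cos λ·ΔY = −(-0.916191)·(101) + (-0.400742)·(351) = -48.13 m.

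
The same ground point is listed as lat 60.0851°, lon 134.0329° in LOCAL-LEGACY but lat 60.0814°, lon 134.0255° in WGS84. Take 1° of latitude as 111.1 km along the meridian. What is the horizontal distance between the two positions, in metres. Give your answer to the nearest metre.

Δφ = 60.0814° − 60.0851° = -0.0037°; Δλ = 134.0255° − 134.0329° = -0.0074°.
ΔN = Δφ × 111100 = -411.1 m; ΔE = Δλ × 111100 × cos(60.0851°) = -0.0074 × 111100 × 0.498713 = -410.0 m.
Distance = √(ΔE² + ΔN²) = √((-410.0)² + (-411.1)²) = 580.6 m.

581 m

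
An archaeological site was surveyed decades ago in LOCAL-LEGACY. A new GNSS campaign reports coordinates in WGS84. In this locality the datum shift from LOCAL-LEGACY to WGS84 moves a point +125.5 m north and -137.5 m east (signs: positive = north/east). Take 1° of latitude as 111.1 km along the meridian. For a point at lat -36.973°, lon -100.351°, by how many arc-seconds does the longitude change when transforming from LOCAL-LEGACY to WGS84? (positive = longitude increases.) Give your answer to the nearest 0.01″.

Δλ = -5.58″

At latitude -36.973°, cos φ = 0.798919.
1° of longitude at this latitude = 111.1 × cos φ = 88.76 km, so Δλ = -137.5 / 88759.9 = -0.0015491° = -5.577″.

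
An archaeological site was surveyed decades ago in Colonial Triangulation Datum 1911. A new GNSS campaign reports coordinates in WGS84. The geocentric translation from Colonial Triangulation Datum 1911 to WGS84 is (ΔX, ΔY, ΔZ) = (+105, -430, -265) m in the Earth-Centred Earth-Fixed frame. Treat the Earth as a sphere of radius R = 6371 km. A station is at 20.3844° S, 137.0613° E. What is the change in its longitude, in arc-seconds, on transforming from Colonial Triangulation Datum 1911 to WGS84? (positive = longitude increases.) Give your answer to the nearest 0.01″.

Δλ = 8.40″

sin φ = -0.348317, cos φ = 0.937377, sin λ = 0.681216, cos λ = -0.732083.
East component: ΔE = −sin λ·ΔX + cos λ·ΔY = −(0.681216)(105) + (-0.732083)(-430) = 243.27 m.
1° of latitude spans πR/180 = 111195 m; at latitude φ, 1° of longitude spans that × cos φ = 104231.6 m, so Δλ = 243.27 / 104231.6 × 3600 = 8.402″.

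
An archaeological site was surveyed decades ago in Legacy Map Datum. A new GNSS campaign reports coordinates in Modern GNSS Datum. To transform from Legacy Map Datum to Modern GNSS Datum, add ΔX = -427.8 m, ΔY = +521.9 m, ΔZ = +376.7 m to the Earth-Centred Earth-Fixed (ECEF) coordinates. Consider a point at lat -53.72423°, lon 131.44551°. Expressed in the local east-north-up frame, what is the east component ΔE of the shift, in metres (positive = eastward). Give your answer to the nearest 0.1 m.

The local east axis at (φ, λ) is (−sin λ, cos λ, 0), so ΔE = −sin(131.44551°)·(-427.8) + cos(131.44551°)·521.9 = -24.78 m.

ΔE = -24.8 m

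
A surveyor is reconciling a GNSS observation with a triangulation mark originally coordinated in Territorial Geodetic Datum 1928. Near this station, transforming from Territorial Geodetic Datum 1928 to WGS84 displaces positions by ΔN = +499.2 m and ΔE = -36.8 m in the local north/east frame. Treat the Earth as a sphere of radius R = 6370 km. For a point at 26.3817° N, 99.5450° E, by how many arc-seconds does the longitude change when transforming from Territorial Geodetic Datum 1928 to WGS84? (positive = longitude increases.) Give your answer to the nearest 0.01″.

Δλ = -1.33″

At latitude 26.3817°, cos φ = 0.895854.
One radian of longitude at latitude φ spans R cos φ, so Δλ = ΔE / (R cos φ) = -36.8 / (6370000 × 0.895854) = -6.4487e-06 rad = -1.330″.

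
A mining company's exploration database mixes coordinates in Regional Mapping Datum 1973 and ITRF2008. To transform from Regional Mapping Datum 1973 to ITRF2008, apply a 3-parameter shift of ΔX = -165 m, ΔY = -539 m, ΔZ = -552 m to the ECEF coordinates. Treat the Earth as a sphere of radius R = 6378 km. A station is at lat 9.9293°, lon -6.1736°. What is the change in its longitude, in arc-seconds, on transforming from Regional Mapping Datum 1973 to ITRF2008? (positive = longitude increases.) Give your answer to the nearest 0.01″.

Δλ = -18.18″

sin φ = 0.172433, cos φ = 0.985021, sin λ = -0.107541, cos λ = 0.994201.
East component: ΔE = −sin λ·ΔX + cos λ·ΔY = −(-0.107541)(-165) + (0.994201)(-539) = -553.62 m.
1° of latitude spans πR/180 = 111317 m; at latitude φ, 1° of longitude spans that × cos φ = 109649.7 m, so Δλ = -553.62 / 109649.7 × 3600 = -18.176″.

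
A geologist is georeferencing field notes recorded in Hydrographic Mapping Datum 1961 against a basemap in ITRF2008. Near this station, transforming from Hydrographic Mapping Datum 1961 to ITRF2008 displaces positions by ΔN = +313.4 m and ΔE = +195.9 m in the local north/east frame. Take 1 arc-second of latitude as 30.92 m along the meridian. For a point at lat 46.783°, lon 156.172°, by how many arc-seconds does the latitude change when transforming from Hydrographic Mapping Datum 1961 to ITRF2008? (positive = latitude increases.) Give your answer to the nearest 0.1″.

1″ of latitude = 30.92 m, so Δφ = 313.4 / 30.92 = 10.136″.

Δφ = 10.1″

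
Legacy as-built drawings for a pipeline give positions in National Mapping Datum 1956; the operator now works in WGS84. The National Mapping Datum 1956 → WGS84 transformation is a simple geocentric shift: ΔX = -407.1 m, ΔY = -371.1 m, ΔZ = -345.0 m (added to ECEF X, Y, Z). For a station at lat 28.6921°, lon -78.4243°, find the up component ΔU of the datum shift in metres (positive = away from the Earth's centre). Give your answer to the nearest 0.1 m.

ΔU = 81.6 m

The local up (radial) axis is (cos φ cos λ, cos φ sin λ, sin φ), giving ΔU = -71.659 + 318.912 − 165.635 = 81.62 m.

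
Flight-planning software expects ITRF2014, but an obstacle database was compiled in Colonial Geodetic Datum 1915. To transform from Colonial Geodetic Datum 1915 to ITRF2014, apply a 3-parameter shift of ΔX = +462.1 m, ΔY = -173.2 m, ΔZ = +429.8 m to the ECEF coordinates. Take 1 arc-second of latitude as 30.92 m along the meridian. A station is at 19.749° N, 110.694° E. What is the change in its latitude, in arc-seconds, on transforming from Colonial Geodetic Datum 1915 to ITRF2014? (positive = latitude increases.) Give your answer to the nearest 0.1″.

Δφ = 16.6″

sin φ = 0.337900, cos φ = 0.941182, sin λ = 0.935481, cos λ = -0.353377.
North component: ΔN = −sin φ cos λ·ΔX − sin φ sin λ·ΔY + cos φ·ΔZ = −(0.337900)(-0.353377)(462.1) − (0.337900)(0.935481)(-173.2) + (0.941182)(429.8) = 514.45 m.
1° of latitude spans 3600 × 30.92 = 111312 m, so Δφ = 514.45 / 111312 × 3600 = 16.638″.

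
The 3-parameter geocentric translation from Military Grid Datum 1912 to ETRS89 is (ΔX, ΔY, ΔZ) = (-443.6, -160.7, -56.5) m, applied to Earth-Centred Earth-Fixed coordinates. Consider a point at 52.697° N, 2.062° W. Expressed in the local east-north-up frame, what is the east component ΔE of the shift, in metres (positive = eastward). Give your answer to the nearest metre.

The local east axis at (φ, λ) is (−sin λ, cos λ, 0), so ΔE = −sin(-2.062°)·(-443.6) + cos(-2.062°)·(-160.7) = -176.56 m.

ΔE = -177 m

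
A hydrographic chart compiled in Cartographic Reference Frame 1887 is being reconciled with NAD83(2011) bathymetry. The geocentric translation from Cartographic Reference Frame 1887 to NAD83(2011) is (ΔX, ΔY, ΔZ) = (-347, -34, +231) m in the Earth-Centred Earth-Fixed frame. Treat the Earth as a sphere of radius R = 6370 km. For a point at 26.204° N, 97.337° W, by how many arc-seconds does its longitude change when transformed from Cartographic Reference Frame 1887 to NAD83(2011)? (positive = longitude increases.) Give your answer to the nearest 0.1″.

Δλ = -12.3″

sin φ = 0.441568, cos φ = 0.897228, sin λ = -0.991812, cos λ = -0.127705.
East component: ΔE = −sin λ·ΔX + cos λ·ΔY = −(-0.991812)(-347) + (-0.127705)(-34) = -339.82 m.
1° of latitude spans πR/180 = 111177 m; at latitude φ, 1° of longitude spans that × cos φ = 99751.5 m, so Δλ = -339.82 / 99751.5 × 3600 = -12.264″.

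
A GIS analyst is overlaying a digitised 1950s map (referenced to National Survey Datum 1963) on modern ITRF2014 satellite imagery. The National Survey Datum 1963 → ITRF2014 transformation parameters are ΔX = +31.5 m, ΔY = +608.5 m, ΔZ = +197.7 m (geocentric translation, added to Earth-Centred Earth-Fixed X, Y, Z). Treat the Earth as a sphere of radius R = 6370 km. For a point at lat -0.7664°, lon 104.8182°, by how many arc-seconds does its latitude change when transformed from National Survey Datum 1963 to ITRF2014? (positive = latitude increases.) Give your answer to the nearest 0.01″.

Δφ = 6.65″

sin φ = -0.013376, cos φ = 0.999911, sin λ = 0.966742, cos λ = -0.255753.
North component: ΔN = −sin φ cos λ·ΔX − sin φ sin λ·ΔY + cos φ·ΔZ = −(-0.013376)(-0.255753)(31.5) − (-0.013376)(0.966742)(608.5) + (0.999911)(197.7) = 205.44 m.
1° of latitude spans πR/180 = 111177 m, so Δφ = 205.44 / 111177 × 3600 = 6.652″.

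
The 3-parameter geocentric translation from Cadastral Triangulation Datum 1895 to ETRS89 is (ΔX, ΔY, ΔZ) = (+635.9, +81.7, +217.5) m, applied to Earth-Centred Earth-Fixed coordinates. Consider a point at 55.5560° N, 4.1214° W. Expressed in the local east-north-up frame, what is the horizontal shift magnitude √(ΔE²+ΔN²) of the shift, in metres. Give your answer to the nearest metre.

415 m

At φ = 55.5560°, λ = -4.1214°: sin φ = 0.824679, cos φ = 0.565600, sin λ = -0.071870, cos λ = 0.997414.
ΔE = −sin λ·ΔX + cos λ·ΔY = −(-0.071870)·(635.9) + (0.997414)·(81.7) = 127.19 m.
ΔN = −sin φ cos λ·ΔX − sin φ sin λ·ΔY + cos φ·ΔZ = −(0.824679)(0.997414)(635.9) − (0.824679)(-0.071870)(81.7) + (0.565600)(217.5) = -395.20 m.
Horizontal magnitude = √(ΔE² + ΔN²) = √(127.19² + (-395.20)²) = 415.16 m.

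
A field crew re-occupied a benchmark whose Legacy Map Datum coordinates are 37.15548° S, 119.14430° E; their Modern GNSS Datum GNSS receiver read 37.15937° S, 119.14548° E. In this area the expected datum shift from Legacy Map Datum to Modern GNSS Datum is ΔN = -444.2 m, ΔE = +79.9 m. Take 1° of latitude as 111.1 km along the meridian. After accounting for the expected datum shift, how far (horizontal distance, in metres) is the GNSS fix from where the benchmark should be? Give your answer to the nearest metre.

Observed coordinate differences: Δφ = -0.00389°, Δλ = +0.00118°.
Converting to metres (1° lat = 111100 m, cos φ = 0.796999): observed ΔN = -432.2 m, observed ΔE = 104.5 m.
Subtracting the expected shift leaves a residual of -432.2 − (-444.2) = 12.0 m north and 104.5 − (79.9) = 24.6 m east.
Residual distance = √(12.0² + 24.6²) = 27.4 m.

27 m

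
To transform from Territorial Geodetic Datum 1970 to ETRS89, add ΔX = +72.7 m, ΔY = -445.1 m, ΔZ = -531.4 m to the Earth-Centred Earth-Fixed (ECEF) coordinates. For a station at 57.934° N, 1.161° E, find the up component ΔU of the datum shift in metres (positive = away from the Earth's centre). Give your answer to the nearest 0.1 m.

The local up (radial) axis is (cos φ cos λ, cos φ sin λ, sin φ), giving ΔU = 38.588 − 4.788 − 450.328 = -416.53 m.

ΔU = -416.5 m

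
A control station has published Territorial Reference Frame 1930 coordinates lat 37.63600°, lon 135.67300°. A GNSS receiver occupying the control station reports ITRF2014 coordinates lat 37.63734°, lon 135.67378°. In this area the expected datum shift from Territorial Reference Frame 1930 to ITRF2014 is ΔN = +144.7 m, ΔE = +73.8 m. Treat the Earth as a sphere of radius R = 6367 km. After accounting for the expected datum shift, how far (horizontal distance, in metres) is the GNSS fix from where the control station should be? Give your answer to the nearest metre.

7 m

Observed coordinate differences: Δφ = +0.00134°, Δλ = +0.00078°.
Converting to metres (1° lat = 111125 m, cos φ = 0.791906): observed ΔN = 148.9 m, observed ΔE = 68.6 m.
Subtracting the expected shift leaves a residual of 148.9 − (144.7) = 4.2 m north and 68.6 − (73.8) = -5.2 m east.
Residual distance = √(4.2² + (-5.2)²) = 6.7 m.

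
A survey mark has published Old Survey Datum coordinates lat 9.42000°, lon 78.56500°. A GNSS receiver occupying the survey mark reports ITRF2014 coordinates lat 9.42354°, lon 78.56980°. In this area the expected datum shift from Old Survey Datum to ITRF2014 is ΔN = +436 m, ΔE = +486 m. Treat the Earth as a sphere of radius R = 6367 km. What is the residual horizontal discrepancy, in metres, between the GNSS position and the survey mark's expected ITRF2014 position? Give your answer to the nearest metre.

59 m

Observed coordinate differences: Δφ = +0.00354°, Δλ = +0.00480°.
Converting to metres (1° lat = 111125 m, cos φ = 0.986515): observed ΔN = 393.4 m, observed ΔE = 526.2 m.
Subtracting the expected shift leaves a residual of 393.4 − (436) = -42.6 m north and 526.2 − (486) = 40.2 m east.
Residual distance = √((-42.6)² + 40.2²) = 58.6 m.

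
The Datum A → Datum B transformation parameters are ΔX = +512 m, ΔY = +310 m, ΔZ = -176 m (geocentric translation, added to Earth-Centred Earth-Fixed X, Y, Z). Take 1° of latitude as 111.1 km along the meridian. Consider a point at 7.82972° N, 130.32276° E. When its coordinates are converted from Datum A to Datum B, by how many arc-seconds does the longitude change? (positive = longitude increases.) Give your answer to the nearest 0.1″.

Δλ = -19.3″

sin φ = 0.136229, cos φ = 0.990677, sin λ = 0.762411, cos λ = -0.647093.
East component: ΔE = −sin λ·ΔX + cos λ·ΔY = −(0.762411)(512) + (-0.647093)(310) = -590.95 m.
1° of latitude spans 111100 m; at latitude φ, 1° of longitude spans that × cos φ = 110064.2 m, so Δλ = -590.95 / 110064.2 × 3600 = -19.329″.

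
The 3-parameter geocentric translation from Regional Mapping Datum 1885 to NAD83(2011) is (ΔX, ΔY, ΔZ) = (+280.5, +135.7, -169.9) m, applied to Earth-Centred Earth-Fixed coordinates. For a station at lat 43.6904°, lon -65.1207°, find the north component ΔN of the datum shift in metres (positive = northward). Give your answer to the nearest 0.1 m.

ΔN = -119.3 m

At φ = 43.6904°, λ = -65.1207°: sin φ = 0.690761, cos φ = 0.723083, sin λ = -0.907196, cos λ = 0.420708.
ΔN = −sin φ cos λ·ΔX − sin φ sin λ·ΔY + cos φ·ΔZ = −(0.690761)(0.420708)(280.5) − (0.690761)(-0.907196)(135.7) + (0.723083)(-169.9) = -119.33 m.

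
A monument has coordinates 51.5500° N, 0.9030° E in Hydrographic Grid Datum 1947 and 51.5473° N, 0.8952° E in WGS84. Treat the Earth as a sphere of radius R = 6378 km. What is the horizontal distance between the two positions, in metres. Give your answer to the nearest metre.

Δφ = 51.5473° − 51.5500° = -0.0027°; Δλ = 0.8952° − 0.9030° = -0.0078°.
1° along a meridian = πR/180 = 111317 m.
ΔN = Δφ × 111317 = -300.6 m; ΔE = Δλ × 111317 × cos(51.5500°) = -0.0078 × 111317 × 0.621831 = -539.9 m.
Distance = √(ΔE² + ΔN²) = √((-539.9)² + (-300.6)²) = 617.9 m.

618 m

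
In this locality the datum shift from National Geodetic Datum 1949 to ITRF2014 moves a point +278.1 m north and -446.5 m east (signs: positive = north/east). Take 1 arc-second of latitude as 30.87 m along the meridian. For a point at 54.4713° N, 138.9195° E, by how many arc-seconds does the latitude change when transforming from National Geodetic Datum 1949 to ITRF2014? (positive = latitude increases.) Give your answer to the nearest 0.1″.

1″ of latitude = 30.87 m, so Δφ = 278.1 / 30.87 = 9.009″.

Δφ = 9.0″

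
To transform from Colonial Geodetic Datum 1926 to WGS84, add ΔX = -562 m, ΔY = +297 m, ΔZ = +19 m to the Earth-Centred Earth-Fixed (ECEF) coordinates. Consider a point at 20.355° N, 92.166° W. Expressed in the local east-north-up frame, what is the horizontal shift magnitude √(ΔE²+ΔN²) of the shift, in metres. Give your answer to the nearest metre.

The local east axis at (φ, λ) is (−sin λ, cos λ, 0), so ΔE = −sin(-92.166°)·(-562) + cos(-92.166°)·297 = -572.82 m.
The local north axis is (−sin φ cos λ, −sin φ sin λ, cos φ), giving ΔN = -7.388 + 103.233 + 17.814 = 113.66 m.
Horizontal magnitude = √(ΔE² + ΔN²) = √((-572.82)² + 113.66²) = 583.99 m.

584 m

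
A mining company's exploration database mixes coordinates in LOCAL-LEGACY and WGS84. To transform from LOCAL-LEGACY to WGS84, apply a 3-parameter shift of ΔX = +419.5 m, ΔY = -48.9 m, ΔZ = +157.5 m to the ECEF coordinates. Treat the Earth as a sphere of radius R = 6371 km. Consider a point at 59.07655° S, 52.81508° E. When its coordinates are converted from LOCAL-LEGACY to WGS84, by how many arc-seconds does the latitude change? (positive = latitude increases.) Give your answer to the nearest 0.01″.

Δφ = 8.58″

sin φ = -0.857855, cos φ = 0.513892, sin λ = 0.796689, cos λ = 0.604389.
North component: ΔN = −sin φ cos λ·ΔX − sin φ sin λ·ΔY + cos φ·ΔZ = −(-0.857855)(0.604389)(419.5) − (-0.857855)(0.796689)(-48.9) + (0.513892)(157.5) = 265.02 m.
1° of latitude spans πR/180 = 111195 m, so Δφ = 265.02 / 111195 × 3600 = 8.580″.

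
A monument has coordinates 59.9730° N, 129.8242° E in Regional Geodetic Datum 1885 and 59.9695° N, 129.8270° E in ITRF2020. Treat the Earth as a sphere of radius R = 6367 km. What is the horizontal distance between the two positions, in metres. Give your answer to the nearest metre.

Δφ = 59.9695° − 59.9730° = -0.0035°; Δλ = 129.8270° − 129.8242° = +0.0028°.
1° along a meridian = πR/180 = 111125 m.
ΔN = Δφ × 111125 = -388.9 m; ΔE = Δλ × 111125 × cos(59.9730°) = +0.0028 × 111125 × 0.500408 = 155.7 m.
Distance = √(ΔE² + ΔN²) = √(155.7² + (-388.9)²) = 418.9 m.

419 m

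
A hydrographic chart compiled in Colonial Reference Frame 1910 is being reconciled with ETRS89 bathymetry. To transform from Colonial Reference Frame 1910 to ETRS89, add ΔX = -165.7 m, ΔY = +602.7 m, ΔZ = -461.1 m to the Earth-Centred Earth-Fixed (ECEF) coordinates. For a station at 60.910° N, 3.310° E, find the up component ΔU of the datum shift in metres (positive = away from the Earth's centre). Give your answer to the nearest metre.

ΔU = -466 m

The local up (radial) axis is (cos φ cos λ, cos φ sin λ, sin φ), giving ΔU = -80.426 + 16.919 − 402.936 = -466.44 m.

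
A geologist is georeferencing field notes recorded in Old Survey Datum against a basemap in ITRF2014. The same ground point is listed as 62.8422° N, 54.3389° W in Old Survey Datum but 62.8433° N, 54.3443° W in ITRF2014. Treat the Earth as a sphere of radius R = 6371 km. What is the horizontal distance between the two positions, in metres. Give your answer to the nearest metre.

300 m

Δφ = 62.8433° − 62.8422° = +0.0011°; Δλ = -54.3443° − -54.3389° = -0.0054°.
1° along a meridian = πR/180 = 111195 m.
ΔN = Δφ × 111195 = 122.3 m; ΔE = Δλ × 111195 × cos(62.8422°) = -0.0054 × 111195 × 0.456443 = -274.1 m.
Distance = √(ΔE² + ΔN²) = √((-274.1)² + 122.3²) = 300.1 m.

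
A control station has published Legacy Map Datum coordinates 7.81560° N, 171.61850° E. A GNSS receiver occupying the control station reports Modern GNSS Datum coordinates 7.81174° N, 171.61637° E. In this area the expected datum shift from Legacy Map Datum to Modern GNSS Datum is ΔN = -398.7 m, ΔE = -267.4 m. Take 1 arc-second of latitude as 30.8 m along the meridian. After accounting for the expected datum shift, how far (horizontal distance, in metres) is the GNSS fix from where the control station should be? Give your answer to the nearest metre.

Observed coordinate differences: Δφ = -0.00386°, Δλ = -0.00213°.
Converting to metres (1° lat = 110880 m, cos φ = 0.990711): observed ΔN = -428.0 m, observed ΔE = -234.0 m.
Subtracting the expected shift leaves a residual of -428.0 − (-398.7) = -29.3 m north and -234.0 − (-267.4) = 33.4 m east.
Residual distance = √((-29.3)² + 33.4²) = 44.4 m.

44 m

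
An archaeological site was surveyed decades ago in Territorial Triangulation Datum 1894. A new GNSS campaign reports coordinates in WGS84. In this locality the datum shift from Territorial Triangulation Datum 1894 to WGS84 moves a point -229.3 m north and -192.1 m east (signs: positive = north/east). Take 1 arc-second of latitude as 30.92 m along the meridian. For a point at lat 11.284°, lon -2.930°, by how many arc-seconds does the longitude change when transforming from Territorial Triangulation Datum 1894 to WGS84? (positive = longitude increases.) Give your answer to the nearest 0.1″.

Δλ = -6.3″

At latitude 11.284°, cos φ = 0.980669.
1″ of longitude at this latitude = 30.92 × cos φ = 30.3223 m, so Δλ = -192.1 / 30.3223 = -6.335″.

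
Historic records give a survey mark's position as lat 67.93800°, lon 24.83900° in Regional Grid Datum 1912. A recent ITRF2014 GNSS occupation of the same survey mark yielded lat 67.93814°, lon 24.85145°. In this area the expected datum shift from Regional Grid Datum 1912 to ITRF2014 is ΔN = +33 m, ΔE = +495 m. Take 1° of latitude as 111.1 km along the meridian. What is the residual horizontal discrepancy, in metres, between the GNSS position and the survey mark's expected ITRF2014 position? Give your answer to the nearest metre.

Observed coordinate differences: Δφ = +0.00014°, Δλ = +0.01245°.
Converting to metres (1° lat = 111100 m, cos φ = 0.375610): observed ΔN = 15.6 m, observed ΔE = 519.5 m.
Subtracting the expected shift leaves a residual of 15.6 − (33) = -17.4 m north and 519.5 − (495) = 24.5 m east.
Residual distance = √((-17.4)² + 24.5²) = 30.1 m.

30 m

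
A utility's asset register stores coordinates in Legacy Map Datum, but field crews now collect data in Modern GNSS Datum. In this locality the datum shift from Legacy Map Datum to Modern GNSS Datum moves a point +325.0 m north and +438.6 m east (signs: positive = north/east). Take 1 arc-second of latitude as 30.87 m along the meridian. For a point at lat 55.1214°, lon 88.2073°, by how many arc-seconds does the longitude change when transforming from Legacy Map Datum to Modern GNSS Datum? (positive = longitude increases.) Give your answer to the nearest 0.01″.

Δλ = 24.85″

At latitude 55.1214°, cos φ = 0.571840.
1″ of longitude at this latitude = 30.87 × cos φ = 17.6527 m, so Δλ = 438.6 / 17.6527 = 24.846″.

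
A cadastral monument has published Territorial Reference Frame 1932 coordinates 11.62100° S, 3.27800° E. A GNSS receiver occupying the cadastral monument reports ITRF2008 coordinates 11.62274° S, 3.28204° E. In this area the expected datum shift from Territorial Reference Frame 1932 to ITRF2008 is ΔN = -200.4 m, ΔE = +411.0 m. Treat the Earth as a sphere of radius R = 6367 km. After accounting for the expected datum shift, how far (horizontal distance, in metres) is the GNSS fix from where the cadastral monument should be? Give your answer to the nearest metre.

30 m

Observed coordinate differences: Δφ = -0.00174°, Δλ = +0.00404°.
Converting to metres (1° lat = 111125 m, cos φ = 0.979501): observed ΔN = -193.4 m, observed ΔE = 439.7 m.
Subtracting the expected shift leaves a residual of -193.4 − (-200.4) = 7.0 m north and 439.7 − (411.0) = 28.7 m east.
Residual distance = √(7.0² + 28.7²) = 29.6 m.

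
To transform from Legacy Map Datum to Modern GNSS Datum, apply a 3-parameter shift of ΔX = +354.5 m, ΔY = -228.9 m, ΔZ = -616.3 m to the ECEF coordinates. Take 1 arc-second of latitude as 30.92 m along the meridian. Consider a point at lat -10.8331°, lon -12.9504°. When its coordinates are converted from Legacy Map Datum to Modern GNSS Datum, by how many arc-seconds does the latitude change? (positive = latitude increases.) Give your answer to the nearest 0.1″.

Δφ = -17.2″

sin φ = -0.187949, cos φ = 0.982179, sin λ = -0.224107, cos λ = 0.974564.
North component: ΔN = −sin φ cos λ·ΔX − sin φ sin λ·ΔY + cos φ·ΔZ = −(-0.187949)(0.974564)(354.5) − (-0.187949)(-0.224107)(-228.9) + (0.982179)(-616.3) = -530.74 m.
1° of latitude spans 3600 × 30.92 = 111312 m, so Δφ = -530.74 / 111312 × 3600 = -17.165″.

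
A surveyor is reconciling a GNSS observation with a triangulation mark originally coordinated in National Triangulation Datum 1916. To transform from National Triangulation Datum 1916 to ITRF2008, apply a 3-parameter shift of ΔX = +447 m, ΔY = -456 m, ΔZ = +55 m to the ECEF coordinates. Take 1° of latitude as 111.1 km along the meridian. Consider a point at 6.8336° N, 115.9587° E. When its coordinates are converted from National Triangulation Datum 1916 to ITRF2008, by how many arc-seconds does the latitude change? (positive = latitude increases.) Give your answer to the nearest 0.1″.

sin φ = 0.118986, cos φ = 0.992896, sin λ = 0.899110, cos λ = -0.437723.
North component: ΔN = −sin φ cos λ·ΔX − sin φ sin λ·ΔY + cos φ·ΔZ = −(0.118986)(-0.437723)(447) − (0.118986)(0.899110)(-456) + (0.992896)(55) = 126.67 m.
1° of latitude spans 111100 m, so Δφ = 126.67 / 111100 × 3600 = 4.105″.

Δφ = 4.1″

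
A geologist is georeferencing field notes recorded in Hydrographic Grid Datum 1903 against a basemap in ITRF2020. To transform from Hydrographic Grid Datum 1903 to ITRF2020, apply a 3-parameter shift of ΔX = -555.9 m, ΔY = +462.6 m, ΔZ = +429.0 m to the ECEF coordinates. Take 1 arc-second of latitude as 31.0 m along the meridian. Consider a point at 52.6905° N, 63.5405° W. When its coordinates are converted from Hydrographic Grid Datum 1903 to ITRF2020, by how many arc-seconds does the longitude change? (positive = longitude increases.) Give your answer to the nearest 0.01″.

sin φ = 0.795373, cos φ = 0.606120, sin λ = -0.895250, cos λ = 0.445565.
East component: ΔE = −sin λ·ΔX + cos λ·ΔY = −(-0.895250)(-555.9) + (0.445565)(462.6) = -291.55 m.
1° of latitude spans 3600 × 31.00 = 111600 m; at latitude φ, 1° of longitude spans that × cos φ = 67643.0 m, so Δλ = -291.55 / 67643.0 × 3600 = -15.516″.

Δλ = -15.52″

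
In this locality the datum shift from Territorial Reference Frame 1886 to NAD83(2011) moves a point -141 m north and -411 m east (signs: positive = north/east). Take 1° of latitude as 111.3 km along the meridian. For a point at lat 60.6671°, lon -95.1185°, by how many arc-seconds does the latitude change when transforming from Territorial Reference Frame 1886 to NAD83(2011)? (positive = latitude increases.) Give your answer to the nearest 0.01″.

Δφ = -4.56″

1° of latitude = 111.3 km, so Δφ = -141.0 / 111300 = -0.0012668° = -4.561″.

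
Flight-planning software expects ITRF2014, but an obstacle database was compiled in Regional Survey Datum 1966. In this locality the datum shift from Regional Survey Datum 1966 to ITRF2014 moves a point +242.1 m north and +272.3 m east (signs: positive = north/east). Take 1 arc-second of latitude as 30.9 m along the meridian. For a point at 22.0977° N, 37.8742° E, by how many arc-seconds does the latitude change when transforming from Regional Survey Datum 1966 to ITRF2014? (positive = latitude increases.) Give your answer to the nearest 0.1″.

1″ of latitude = 30.90 m, so Δφ = 242.1 / 30.90 = 7.835″.

Δφ = 7.8″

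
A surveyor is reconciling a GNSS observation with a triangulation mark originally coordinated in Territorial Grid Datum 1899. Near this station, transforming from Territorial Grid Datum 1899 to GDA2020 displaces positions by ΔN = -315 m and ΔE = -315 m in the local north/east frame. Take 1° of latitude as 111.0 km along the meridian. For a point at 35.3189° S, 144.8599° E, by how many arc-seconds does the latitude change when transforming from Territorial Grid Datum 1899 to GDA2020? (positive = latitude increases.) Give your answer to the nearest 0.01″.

Δφ = -10.22″

1° of latitude = 111.0 km, so Δφ = -315.0 / 111000 = -0.0028378° = -10.216″.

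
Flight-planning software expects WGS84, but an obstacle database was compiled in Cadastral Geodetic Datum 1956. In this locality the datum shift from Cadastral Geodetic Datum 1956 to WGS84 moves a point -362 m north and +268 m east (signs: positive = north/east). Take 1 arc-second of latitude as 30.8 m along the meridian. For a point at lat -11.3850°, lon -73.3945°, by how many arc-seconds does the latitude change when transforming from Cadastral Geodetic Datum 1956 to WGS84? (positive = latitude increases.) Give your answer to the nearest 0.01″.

1″ of latitude = 30.80 m, so Δφ = -362.0 / 30.80 = -11.753″.

Δφ = -11.75″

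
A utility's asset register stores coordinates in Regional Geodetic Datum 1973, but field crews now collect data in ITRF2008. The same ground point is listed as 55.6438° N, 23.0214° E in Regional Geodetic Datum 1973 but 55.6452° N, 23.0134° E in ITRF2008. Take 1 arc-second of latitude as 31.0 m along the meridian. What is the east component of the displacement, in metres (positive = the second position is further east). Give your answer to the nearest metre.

Δφ = 55.6452° − 55.6438° = +0.0014°; Δλ = 23.0134° − 23.0214° = -0.0080°.
1° of latitude = 3600 × 31.00 = 111600 m.
ΔN = Δφ × 111600 = 156.2 m; ΔE = Δλ × 111600 × cos(55.6438°) = -0.0080 × 111600 × 0.564336 = -503.8 m.

ΔE = -504 m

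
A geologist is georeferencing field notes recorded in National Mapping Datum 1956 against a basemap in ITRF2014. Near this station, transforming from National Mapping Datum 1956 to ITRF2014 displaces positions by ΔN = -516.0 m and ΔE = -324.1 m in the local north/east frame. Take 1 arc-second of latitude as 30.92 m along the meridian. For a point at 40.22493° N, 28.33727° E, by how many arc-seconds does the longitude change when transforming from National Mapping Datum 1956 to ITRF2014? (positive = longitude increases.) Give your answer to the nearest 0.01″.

At latitude 40.22493°, cos φ = 0.763515.
1″ of longitude at this latitude = 30.92 × cos φ = 23.6079 m, so Δλ = -324.1 / 23.6079 = -13.728″.

Δλ = -13.73″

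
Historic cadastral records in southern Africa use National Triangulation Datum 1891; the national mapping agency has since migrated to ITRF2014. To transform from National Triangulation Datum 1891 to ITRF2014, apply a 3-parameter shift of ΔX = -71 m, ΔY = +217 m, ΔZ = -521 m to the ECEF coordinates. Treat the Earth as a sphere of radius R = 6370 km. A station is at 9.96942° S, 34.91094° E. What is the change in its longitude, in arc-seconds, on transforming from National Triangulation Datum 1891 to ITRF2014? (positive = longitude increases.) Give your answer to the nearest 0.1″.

Δλ = 7.2″

sin φ = -0.173123, cos φ = 0.984900, sin λ = 0.572302, cos λ = 0.820043.
East component: ΔE = −sin λ·ΔX + cos λ·ΔY = −(0.572302)(-71) + (0.820043)(217) = 218.58 m.
1° of latitude spans πR/180 = 111177 m; at latitude φ, 1° of longitude spans that × cos φ = 109498.7 m, so Δλ = 218.58 / 109498.7 × 3600 = 7.186″.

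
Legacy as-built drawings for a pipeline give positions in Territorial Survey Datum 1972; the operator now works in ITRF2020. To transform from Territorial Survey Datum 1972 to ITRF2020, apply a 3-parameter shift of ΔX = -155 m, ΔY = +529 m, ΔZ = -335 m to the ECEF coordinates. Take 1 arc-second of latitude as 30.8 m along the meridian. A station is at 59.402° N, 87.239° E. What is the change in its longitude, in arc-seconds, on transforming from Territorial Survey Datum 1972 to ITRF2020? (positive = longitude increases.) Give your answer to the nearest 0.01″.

sin φ = 0.860760, cos φ = 0.509011, sin λ = 0.998839, cos λ = 0.048170.
East component: ΔE = −sin λ·ΔX + cos λ·ΔY = −(0.998839)(-155) + (0.048170)(529) = 180.30 m.
1° of latitude spans 3600 × 30.80 = 110880 m; at latitude φ, 1° of longitude spans that × cos φ = 56439.2 m, so Δλ = 180.30 / 56439.2 × 3600 = 11.501″.

Δλ = 11.50″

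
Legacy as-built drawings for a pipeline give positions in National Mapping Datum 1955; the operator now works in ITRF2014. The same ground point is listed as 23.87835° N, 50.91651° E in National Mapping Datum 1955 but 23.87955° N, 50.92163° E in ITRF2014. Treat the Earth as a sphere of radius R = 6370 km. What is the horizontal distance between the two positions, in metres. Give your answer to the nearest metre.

537 m

Δφ = 23.87955° − 23.87835° = +0.00120°; Δλ = 50.92163° − 50.91651° = +0.00512°.
1° along a meridian = πR/180 = 111177 m.
ΔN = Δφ × 111177 = 133.4 m; ΔE = Δλ × 111177 × cos(23.87835°) = +0.00512 × 111177 × 0.914407 = 520.5 m.
Distance = √(ΔE² + ΔN²) = √(520.5² + 133.4²) = 537.3 m.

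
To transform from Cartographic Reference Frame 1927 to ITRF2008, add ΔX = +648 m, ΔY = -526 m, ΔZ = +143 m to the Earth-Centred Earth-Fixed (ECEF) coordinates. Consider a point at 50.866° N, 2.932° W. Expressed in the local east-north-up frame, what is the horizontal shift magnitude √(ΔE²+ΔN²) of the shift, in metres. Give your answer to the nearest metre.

655 m

At φ = 50.866°, λ = -2.932°: sin φ = 0.775672, cos φ = 0.631136, sin λ = -0.051151, cos λ = 0.998691.
ΔE = −sin λ·ΔX + cos λ·ΔY = −(-0.051151)·(648) + (0.998691)·(-526) = -492.17 m.
ΔN = −sin φ cos λ·ΔX − sin φ sin λ·ΔY + cos φ·ΔZ = −(0.775672)(0.998691)(648) − (0.775672)(-0.051151)(-526) + (0.631136)(143) = -432.59 m.
Horizontal magnitude = √(ΔE² + ΔN²) = √((-492.17)² + (-432.59)²) = 655.26 m.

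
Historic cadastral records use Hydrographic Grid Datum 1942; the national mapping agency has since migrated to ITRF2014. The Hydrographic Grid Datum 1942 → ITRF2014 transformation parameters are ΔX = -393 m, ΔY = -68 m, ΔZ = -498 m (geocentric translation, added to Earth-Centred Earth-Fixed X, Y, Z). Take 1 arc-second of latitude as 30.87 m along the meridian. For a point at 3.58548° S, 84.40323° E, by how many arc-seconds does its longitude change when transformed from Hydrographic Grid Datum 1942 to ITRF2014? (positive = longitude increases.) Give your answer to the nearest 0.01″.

sin φ = -0.062538, cos φ = 0.998043, sin λ = 0.995233, cos λ = 0.097527.
East component: ΔE = −sin λ·ΔX + cos λ·ΔY = −(0.995233)(-393) + (0.097527)(-68) = 384.49 m.
1° of latitude spans 3600 × 30.87 = 111132 m; at latitude φ, 1° of longitude spans that × cos φ = 110914.5 m, so Δλ = 384.49 / 110914.5 × 3600 = 12.480″.

Δλ = 12.48″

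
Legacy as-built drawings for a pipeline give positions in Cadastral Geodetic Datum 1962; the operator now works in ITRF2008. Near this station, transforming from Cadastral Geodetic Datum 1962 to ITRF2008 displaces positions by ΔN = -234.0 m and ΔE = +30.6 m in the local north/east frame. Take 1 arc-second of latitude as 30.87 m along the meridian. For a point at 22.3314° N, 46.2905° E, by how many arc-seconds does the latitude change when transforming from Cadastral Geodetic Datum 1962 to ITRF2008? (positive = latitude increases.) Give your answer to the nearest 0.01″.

1″ of latitude = 30.87 m, so Δφ = -234.0 / 30.87 = -7.580″.

Δφ = -7.58″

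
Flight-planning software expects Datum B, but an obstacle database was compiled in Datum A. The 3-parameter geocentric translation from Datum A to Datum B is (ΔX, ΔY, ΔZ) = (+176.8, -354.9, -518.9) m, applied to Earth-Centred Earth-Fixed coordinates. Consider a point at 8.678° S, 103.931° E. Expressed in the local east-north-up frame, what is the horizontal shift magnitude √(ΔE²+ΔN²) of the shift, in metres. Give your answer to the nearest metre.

578 m

At φ = -8.678°, λ = 103.931°: sin φ = -0.150881, cos φ = 0.988552, sin λ = 0.970586, cos λ = -0.240753.
ΔE = −sin λ·ΔX + cos λ·ΔY = −(0.970586)·(176.8) + (-0.240753)·(-354.9) = -86.16 m.
ΔN = −sin φ cos λ·ΔX − sin φ sin λ·ΔY + cos φ·ΔZ = −(-0.150881)(-0.240753)(176.8) − (-0.150881)(0.970586)(-354.9) + (0.988552)(-518.9) = -571.35 m.
Horizontal magnitude = √(ΔE² + ΔN²) = √((-86.16)² + (-571.35)²) = 577.81 m.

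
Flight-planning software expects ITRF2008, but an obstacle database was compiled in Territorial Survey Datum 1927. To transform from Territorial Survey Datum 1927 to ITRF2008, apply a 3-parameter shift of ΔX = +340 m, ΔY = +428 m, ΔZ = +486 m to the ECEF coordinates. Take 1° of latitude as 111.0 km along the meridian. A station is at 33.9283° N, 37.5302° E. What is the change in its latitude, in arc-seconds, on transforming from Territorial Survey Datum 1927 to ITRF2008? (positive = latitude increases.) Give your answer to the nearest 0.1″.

Δφ = 3.5″

sin φ = 0.558155, cos φ = 0.829737, sin λ = 0.609180, cos λ = 0.793032.
North component: ΔN = −sin φ cos λ·ΔX − sin φ sin λ·ΔY + cos φ·ΔZ = −(0.558155)(0.793032)(340) − (0.558155)(0.609180)(428) + (0.829737)(486) = 107.23 m.
1° of latitude spans 111000 m, so Δφ = 107.23 / 111000 × 3600 = 3.478″.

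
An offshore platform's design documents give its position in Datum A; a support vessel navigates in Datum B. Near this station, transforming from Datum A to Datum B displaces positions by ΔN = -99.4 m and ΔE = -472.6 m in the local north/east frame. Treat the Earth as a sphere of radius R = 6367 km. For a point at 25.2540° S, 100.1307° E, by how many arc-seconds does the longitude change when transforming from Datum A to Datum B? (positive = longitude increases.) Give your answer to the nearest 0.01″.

Δλ = -16.93″

At latitude -25.2540°, cos φ = 0.904425.
One radian of longitude at latitude φ spans R cos φ, so Δλ = ΔE / (R cos φ) = -472.6 / (6367000 × 0.904425) = -8.2070e-05 rad = -16.928″.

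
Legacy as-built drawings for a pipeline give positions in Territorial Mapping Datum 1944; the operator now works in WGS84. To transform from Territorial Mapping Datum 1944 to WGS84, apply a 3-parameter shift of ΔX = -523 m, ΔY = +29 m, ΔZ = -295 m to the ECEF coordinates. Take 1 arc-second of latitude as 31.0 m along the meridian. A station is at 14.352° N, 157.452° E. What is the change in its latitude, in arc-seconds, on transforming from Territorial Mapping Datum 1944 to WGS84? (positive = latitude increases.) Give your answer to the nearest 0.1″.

sin φ = 0.247878, cos φ = 0.968791, sin λ = 0.383457, cos λ = -0.923559.
North component: ΔN = −sin φ cos λ·ΔX − sin φ sin λ·ΔY + cos φ·ΔZ = −(0.247878)(-0.923559)(-523) − (0.247878)(0.383457)(29) + (0.968791)(-295) = -408.28 m.
1° of latitude spans 3600 × 31.00 = 111600 m, so Δφ = -408.28 / 111600 × 3600 = -13.170″.

Δφ = -13.2″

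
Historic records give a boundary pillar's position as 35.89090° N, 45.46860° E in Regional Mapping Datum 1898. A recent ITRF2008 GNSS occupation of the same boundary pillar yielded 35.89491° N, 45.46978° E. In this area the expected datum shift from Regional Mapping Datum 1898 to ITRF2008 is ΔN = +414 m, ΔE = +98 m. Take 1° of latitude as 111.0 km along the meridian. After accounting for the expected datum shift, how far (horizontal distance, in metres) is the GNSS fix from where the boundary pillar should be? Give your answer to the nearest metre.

Observed coordinate differences: Δφ = +0.00401°, Δλ = +0.00118°.
Converting to metres (1° lat = 111000 m, cos φ = 0.810135): observed ΔN = 445.1 m, observed ΔE = 106.1 m.
Subtracting the expected shift leaves a residual of 445.1 − (414) = 31.1 m north and 106.1 − (98) = 8.1 m east.
Residual distance = √(31.1² + 8.1²) = 32.2 m.

32 m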